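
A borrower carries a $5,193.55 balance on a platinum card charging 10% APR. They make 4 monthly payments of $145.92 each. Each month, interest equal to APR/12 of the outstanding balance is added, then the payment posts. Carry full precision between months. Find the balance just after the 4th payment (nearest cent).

$4,777.83

Monthly rate r = 10%/12 = 0.833333% = 0.00833333.
Each month: B ← B·(1+r) − $145.92.
Month 1: interest $43.28; balance after payment $5,090.91.
Month 2: interest $42.42; balance after payment $4,987.41.
Month 3: interest $41.56; balance after payment $4,883.06.
Month 4: interest $40.69; balance after payment $4,777.83.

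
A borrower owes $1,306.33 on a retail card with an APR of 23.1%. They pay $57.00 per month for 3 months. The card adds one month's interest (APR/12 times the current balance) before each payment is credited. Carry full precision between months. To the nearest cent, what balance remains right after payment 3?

Monthly rate r = 23.1%/12 = 1.925% = 0.01925.
Each month: B ← B·(1+r) − $57.00.
Month 1: interest $25.15; balance after payment $1,274.48.
Month 2: interest $24.53; balance after payment $1,242.01.
Month 3: interest $23.91; balance after payment $1,208.92.

$1,208.92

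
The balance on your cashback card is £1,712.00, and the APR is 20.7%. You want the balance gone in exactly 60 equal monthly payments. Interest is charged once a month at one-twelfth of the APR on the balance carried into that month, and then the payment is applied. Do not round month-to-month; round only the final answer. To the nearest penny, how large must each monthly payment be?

£46.03

Monthly rate r = 20.7%/12 = 1.725% = 0.01725.
Level-payment amortization: P = B₀·r / (1 − (1+r)^(−n)) = 1712.00·0.01725 / (1 − 1.01725^(−60)).
Denominator 1 − (1+r)^(−60) = 0.641624684.
P = 29.532 / 0.641624684 ≈ 46.03.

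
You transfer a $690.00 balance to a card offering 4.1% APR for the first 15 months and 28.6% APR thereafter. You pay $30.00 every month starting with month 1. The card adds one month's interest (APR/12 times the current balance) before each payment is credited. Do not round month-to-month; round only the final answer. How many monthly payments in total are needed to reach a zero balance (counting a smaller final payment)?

26 months

Promo months 1–15 at r₀ = 4.1%/12 = 0.00341667; months 16+ at r₁ = 28.6%/12 = 0.0238333.
After month 15: iterate B ← B·(1+r₀) − $30.00 for 15 months → $265.30.
Then at r₁ with $30.00/mo: n₂ = −ln(1 − r₁·B/P)/ln(1+r₁) ≈ 10.05 → 11 more payments.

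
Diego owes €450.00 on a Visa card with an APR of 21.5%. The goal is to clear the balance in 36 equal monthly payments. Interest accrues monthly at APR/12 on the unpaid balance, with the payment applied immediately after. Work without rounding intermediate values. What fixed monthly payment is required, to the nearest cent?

Monthly rate r = 21.5%/12 = 1.79167% = 0.0179167.
Level-payment amortization: P = B₀·r / (1 − (1+r)^(−n)) = 450.00·0.0179167 / (1 − 1.01792^(−36)).
Denominator 1 − (1+r)^(−36) = 0.472333053.
P = 8.0625 / 0.472333053 ≈ 17.07.

€17.07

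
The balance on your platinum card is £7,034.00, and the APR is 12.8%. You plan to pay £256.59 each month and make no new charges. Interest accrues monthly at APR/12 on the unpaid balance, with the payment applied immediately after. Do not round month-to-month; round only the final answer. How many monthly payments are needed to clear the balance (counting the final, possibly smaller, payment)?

Monthly rate r = 12.8%/12 = 1.06667% = 0.0106667.
Recurrence: B ← B·(1+r) − £256.59.
Month 1: interest £75.03; balance after payment £6,852.44.
Month 2: interest £73.09; balance after payment £6,668.94.
Closed form: n = −ln(1 − rB₀/P)/ln(1+r) = −ln(0.70759)/ln(1.01067) ≈ 32.600, so the balance reaches zero during payment 33.

33 payments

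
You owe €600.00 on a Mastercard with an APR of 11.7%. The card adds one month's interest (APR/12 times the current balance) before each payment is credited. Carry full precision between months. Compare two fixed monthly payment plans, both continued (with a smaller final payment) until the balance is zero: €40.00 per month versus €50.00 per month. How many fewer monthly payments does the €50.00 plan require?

Monthly rate r = 11.7%/12 = 0.975% = 0.00975.
At €40.00/mo: n = ⌈−ln(1 − rB₀/P)/ln(1+r)⌉ = 17 payments (last €11.88); total interest = total paid − €600.00 = €51.88.
At €50.00/mo: 13 payments (last €41.24); total interest €41.24.
Payments saved = 17 − 13 = 4.

4 fewer payments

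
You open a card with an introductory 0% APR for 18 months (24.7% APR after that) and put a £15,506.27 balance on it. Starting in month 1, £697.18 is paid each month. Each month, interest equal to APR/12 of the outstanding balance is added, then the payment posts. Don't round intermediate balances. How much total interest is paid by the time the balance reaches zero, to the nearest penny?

£170.63

Promo months 1–18 at r₀ = 0%/12 = 0; months 19+ at r₁ = 24.7%/12 = 0.0205833.
After month 18 (no interest yet): B = £15,506.27 − 18·£697.18 = £2,957.03.
Then at r₁ with £697.18/mo: n₂ = −ln(1 − r₁·B/P)/ln(1+r₁) ≈ 4.48 → 5 more payments.
Total paid = 22·£697.18 + £338.94 = £15,676.90; interest = £15,676.90 − £15,506.27 = £170.63.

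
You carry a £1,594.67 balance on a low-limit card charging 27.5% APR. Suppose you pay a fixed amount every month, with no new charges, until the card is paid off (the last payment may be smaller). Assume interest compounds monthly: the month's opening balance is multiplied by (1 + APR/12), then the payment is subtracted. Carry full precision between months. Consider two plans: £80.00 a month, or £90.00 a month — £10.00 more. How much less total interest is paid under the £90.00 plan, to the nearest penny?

£85.52

Monthly rate r = 27.5%/12 = 2.29167% = 0.0229167.
At £80.00/mo: n = ⌈−ln(1 − rB₀/P)/ln(1+r)⌉ = 27 payments (last £74.84); total interest = total paid − £1,594.67 = £560.17.
At £90.00/mo: 23 payments (last £89.32); total interest £474.65.
Interest saved = £560.17 − £474.65 = £85.52.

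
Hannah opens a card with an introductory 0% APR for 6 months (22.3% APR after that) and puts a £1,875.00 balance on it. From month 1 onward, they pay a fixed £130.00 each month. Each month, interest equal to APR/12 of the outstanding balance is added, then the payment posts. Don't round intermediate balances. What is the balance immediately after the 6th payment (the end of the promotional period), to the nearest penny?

Promo months 1–6 at r₀ = 0%/12 = 0; months 7+ at r₁ = 22.3%/12 = 0.0185833.
After month 6 (no interest yet): B = £1,875.00 − 6·£130.00 = £1,095.00.

£1,095.00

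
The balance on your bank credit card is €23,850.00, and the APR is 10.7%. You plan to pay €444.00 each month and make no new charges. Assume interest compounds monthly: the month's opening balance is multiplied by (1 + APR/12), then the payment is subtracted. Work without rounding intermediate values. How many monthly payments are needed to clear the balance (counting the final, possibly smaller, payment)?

74 payments

Monthly rate r = 10.7%/12 = 0.891667% = 0.00891667.
Recurrence: B ← B·(1+r) − €444.00.
Month 1: interest €212.66; balance after payment €23,618.66.
Month 2: interest €210.60; balance after payment €23,385.26.
Closed form: n = −ln(1 − rB₀/P)/ln(1+r) = −ln(0.52103)/ln(1.00892) ≈ 73.441, so the balance reaches zero during payment 74.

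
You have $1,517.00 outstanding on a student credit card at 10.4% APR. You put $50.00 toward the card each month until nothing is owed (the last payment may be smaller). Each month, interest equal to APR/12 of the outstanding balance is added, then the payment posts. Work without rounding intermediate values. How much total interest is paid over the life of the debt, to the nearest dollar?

Monthly rate r = 10.4%/12 = 0.866667% = 0.00866667.
Payoff takes n = ⌈−ln(1 − rB₀/P)/ln(1+r)⌉ = ⌈35.356⌉ = 36 payments; the last is $17.83.
Total paid = 35·$50.00 + $17.83 = $1,767.83.
Total interest = total paid − principal = $1,767.83 − $1,517.00 = $250.83.

$251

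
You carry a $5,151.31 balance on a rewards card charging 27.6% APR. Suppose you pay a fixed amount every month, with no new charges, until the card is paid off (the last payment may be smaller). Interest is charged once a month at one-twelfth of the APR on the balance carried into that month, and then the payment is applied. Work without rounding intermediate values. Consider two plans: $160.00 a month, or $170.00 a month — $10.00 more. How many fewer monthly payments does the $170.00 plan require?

Monthly rate r = 27.6%/12 = 2.3% = 0.023.
At $160.00/mo: n = ⌈−ln(1 − rB₀/P)/ln(1+r)⌉ = 60 payments (last $52.27); total interest = total paid − $5,151.31 = $4,340.96.
At $170.00/mo: 53 payments (last $85.54); total interest $3,774.23.
Payments saved = 60 − 53 = 7.

7 fewer payments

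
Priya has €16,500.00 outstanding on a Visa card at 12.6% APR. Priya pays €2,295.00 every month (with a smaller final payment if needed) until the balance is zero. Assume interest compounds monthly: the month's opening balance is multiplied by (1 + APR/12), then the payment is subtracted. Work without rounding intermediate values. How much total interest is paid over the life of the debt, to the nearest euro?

Monthly rate r = 12.6%/12 = 1.05% = 0.0105.
Payoff takes n = ⌈−ln(1 − rB₀/P)/ln(1+r)⌉ = ⌈7.515⌉ = 8 payments; the last is €1,183.93.
Total paid = 7·€2,295.00 + €1,183.93 = €17,248.93.
Total interest = total paid − principal = €17,248.93 − €16,500.00 = €748.93.

€749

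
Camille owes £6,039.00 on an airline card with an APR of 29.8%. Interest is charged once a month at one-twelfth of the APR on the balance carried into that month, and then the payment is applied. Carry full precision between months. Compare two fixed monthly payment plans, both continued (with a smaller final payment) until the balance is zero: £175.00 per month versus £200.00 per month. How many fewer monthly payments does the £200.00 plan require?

23 fewer payments

Monthly rate r = 29.8%/12 = 2.48333% = 0.0248333.
At £175.00/mo: n = ⌈−ln(1 − rB₀/P)/ln(1+r)⌉ = 80 payments (last £48.81); total interest = total paid − £6,039.00 = £7,834.81.
At £200.00/mo: 57 payments (last £98.33); total interest £5,259.33.
Payments saved = 80 − 57 = 23.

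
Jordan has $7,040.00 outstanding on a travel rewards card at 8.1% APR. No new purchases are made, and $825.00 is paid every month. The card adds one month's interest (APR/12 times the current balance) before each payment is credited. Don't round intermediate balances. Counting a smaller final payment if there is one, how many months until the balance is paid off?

9 months

Monthly rate r = 8.1%/12 = 0.675% = 0.00675.
Recurrence: B ← B·(1+r) − $825.00.
Month 1: interest $47.52; balance after payment $6,262.52.
Month 2: interest $42.27; balance after payment $5,479.79.
Closed form: n = −ln(1 − rB₀/P)/ln(1+r) = −ln(0.9424)/ln(1.00675) ≈ 8.819, so the balance reaches zero during payment 9.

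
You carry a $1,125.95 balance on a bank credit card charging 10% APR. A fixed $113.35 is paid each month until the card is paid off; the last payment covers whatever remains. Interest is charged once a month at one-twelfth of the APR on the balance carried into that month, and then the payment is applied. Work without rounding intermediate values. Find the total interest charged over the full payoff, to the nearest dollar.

$54

Monthly rate r = 10%/12 = 0.833333% = 0.00833333.
Payoff takes n = ⌈−ln(1 − rB₀/P)/ln(1+r)⌉ = ⌈10.412⌉ = 11 payments; the last is $46.80.
Total paid = 10·$113.35 + $46.80 = $1,180.30.
Total interest = total paid − principal = $1,180.30 − $1,125.95 = $54.35.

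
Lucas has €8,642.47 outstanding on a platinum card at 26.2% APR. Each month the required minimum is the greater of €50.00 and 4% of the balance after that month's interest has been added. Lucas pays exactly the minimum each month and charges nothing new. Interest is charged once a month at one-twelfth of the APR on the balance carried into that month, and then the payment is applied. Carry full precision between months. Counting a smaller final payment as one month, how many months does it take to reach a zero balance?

138 months

Monthly rate r = 26.2%/12 = 2.18333% = 0.0218333.
While 4% of the post-interest balance exceeds €50.00, each month B ← (B·(1+r))·(1 − 0.04), i.e. B shrinks by the factor (1+r)·0.96 = 0.98096.
This holds for months 1–102. Entering month 103 the balance is €1,216.38; 4% of the post-interest balance is now below €50.00, so the flat €50.00 minimum applies from here.
From month 103 a fixed €50.00 at rate r clears €1,216.38 in 36 more payments. Total: 102 + 36 = 138 months.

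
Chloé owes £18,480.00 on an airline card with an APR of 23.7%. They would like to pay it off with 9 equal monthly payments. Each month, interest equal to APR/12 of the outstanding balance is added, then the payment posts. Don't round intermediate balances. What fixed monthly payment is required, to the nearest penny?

£2,261.38

Monthly rate r = 23.7%/12 = 1.975% = 0.01975.
Level-payment amortization: P = B₀·r / (1 − (1+r)^(−n)) = 18480.00·0.01975 / (1 − 1.01975^(−9)).
Denominator 1 − (1+r)^(−9) = 0.161396686.
P = 364.98 / 0.161396686 ≈ 2261.38.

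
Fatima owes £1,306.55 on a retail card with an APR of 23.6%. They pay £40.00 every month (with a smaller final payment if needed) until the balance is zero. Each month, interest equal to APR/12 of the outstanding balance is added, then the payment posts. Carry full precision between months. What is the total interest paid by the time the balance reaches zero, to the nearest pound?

£805

Monthly rate r = 23.6%/12 = 1.96667% = 0.0196667.
Payoff takes n = ⌈−ln(1 − rB₀/P)/ln(1+r)⌉ = ⌈52.799⌉ = 53 payments; the last is £32.03.
Total paid = 52·£40.00 + £32.03 = £2,112.03.
Total interest = total paid − principal = £2,112.03 − £1,306.55 = £805.48.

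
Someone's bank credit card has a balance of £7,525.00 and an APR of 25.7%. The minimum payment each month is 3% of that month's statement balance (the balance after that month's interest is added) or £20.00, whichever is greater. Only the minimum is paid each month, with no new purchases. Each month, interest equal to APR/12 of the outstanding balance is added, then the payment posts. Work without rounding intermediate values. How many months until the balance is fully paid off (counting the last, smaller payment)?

321 months

Monthly rate r = 25.7%/12 = 2.14167% = 0.0214167.
While 3% of the post-interest balance exceeds £20.00, each month B ← (B·(1+r))·(1 − 0.03), i.e. B shrinks by the factor (1+r)·0.97 = 0.99077.
This holds for months 1–264. Entering month 265 the balance is £651.36; 3% of the post-interest balance is now below £20.00, so the flat £20.00 minimum applies from here.
From month 265 a fixed £20.00 at rate r clears £651.36 in 57 more payments. Total: 264 + 57 = 321 months.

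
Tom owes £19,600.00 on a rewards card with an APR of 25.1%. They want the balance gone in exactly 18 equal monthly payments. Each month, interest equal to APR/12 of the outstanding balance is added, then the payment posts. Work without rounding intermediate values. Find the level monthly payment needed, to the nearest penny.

Monthly rate r = 25.1%/12 = 2.09167% = 0.0209167.
Level-payment amortization: P = B₀·r / (1 − (1+r)^(−n)) = 19600.00·0.0209167 / (1 − 1.02092^(−18)).
Denominator 1 − (1+r)^(−18) = 0.311070612.
P = 409.967 / 0.311070612 ≈ 1317.92.

£1,317.92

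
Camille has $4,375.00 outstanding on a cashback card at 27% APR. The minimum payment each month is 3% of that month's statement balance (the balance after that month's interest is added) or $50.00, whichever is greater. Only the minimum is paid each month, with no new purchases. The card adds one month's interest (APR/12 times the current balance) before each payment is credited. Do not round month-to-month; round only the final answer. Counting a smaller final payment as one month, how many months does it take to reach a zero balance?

180 months

Monthly rate r = 27%/12 = 2.25% = 0.0225.
While 3% of the post-interest balance exceeds $50.00, each month B ← (B·(1+r))·(1 − 0.03), i.e. B shrinks by the factor (1+r)·0.97 = 0.99182.
This holds for months 1–121. Entering month 122 the balance is $1,620.39; 3% of the post-interest balance is now below $50.00, so the flat $50.00 minimum applies from here.
From month 122 a fixed $50.00 at rate r clears $1,620.39 in 59 more payments. Total: 121 + 59 = 180 months.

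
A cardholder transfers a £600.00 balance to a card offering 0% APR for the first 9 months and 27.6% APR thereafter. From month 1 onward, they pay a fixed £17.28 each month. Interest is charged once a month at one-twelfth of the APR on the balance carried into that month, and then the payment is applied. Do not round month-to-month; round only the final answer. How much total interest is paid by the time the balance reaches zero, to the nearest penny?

Promo months 1–9 at r₀ = 0%/12 = 0; months 10+ at r₁ = 27.6%/12 = 0.023.
After month 9 (no interest yet): B = £600.00 − 9·£17.28 = £444.48.
Then at r₁ with £17.28/mo: n₂ = −ln(1 − r₁·B/P)/ln(1+r₁) ≈ 39.38 → 40 more payments.
Total paid = 48·£17.28 + £6.65 = £836.09; interest = £836.09 − £600.00 = £236.09.

£236.09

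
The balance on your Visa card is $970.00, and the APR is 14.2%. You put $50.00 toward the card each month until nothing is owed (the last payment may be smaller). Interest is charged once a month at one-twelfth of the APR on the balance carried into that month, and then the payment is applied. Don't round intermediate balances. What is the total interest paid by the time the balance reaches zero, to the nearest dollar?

$139

Monthly rate r = 14.2%/12 = 1.18333% = 0.0118333.
Payoff takes n = ⌈−ln(1 − rB₀/P)/ln(1+r)⌉ = ⌈22.170⌉ = 23 payments; the last is $8.53.
Total paid = 22·$50.00 + $8.53 = $1,108.53.
Total interest = total paid − principal = $1,108.53 − $970.00 = $138.53.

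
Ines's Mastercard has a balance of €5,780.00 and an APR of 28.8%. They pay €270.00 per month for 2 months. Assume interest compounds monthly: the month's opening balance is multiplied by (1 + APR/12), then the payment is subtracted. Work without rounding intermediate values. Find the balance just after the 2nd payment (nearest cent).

€5,514.29

Monthly rate r = 28.8%/12 = 2.4% = 0.024.
Each month: B ← B·(1+r) − €270.00.
Month 1: interest €138.72; balance after payment €5,648.72.
Month 2: interest €135.57; balance after payment €5,514.29.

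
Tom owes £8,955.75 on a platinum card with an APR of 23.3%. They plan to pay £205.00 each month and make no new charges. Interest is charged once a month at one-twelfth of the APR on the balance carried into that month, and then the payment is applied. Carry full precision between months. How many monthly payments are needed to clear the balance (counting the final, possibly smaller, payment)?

Monthly rate r = 23.3%/12 = 1.94167% = 0.0194167.
Recurrence: B ← B·(1+r) − £205.00.
Month 1: interest £173.89; balance after payment £8,924.64.
Month 2: interest £173.29; balance after payment £8,892.93.
Closed form: n = −ln(1 − rB₀/P)/ln(1+r) = −ln(0.15175)/ln(1.01942) ≈ 98.047, so the balance reaches zero during payment 99.

99 payments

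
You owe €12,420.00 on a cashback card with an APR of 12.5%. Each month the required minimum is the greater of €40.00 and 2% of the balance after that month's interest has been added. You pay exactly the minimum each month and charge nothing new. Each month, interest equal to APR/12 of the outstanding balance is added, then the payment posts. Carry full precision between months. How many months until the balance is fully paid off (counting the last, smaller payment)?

257 months

Monthly rate r = 12.5%/12 = 1.04167% = 0.0104167.
While 2% of the post-interest balance exceeds €40.00, each month B ← (B·(1+r))·(1 − 0.02), i.e. B shrinks by the factor (1+r)·0.98 = 0.99021.
This holds for months 1–187. Entering month 188 the balance is €1,972.38; 2% of the post-interest balance is now below €40.00, so the flat €40.00 minimum applies from here.
From month 188 a fixed €40.00 at rate r clears €1,972.38 in 70 more payments. Total: 187 + 70 = 257 months.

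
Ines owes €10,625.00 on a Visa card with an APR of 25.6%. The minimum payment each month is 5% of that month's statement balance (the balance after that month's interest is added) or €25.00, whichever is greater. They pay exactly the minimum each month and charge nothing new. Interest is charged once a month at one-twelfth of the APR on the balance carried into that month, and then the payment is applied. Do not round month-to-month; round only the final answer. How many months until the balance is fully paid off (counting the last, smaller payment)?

Monthly rate r = 25.6%/12 = 2.13333% = 0.0213333.
While 5% of the post-interest balance exceeds €25.00, each month B ← (B·(1+r))·(1 − 0.05), i.e. B shrinks by the factor (1+r)·0.95 = 0.97027.
This holds for months 1–102. Entering month 103 the balance is €488.90; 5% of the post-interest balance is now below €25.00, so the flat €25.00 minimum applies from here.
From month 103 a fixed €25.00 at rate r clears €488.90 in 26 more payments. Total: 102 + 26 = 128 months.

128 months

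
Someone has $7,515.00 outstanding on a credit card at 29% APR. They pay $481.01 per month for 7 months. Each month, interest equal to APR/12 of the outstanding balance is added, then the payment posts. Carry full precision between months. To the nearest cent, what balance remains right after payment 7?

Monthly rate r = 29%/12 = 2.41667% = 0.0241667.
Each month: B ← B·(1+r) − $481.01.
Month 1: interest $181.61; balance after payment $7,215.60.
Month 2: interest $174.38; balance after payment $6,908.97.
Month 3: interest $166.97; balance after payment $6,594.93.
Month 4: interest $159.38; balance after payment $6,273.29.
Month 5: interest $151.60; balance after payment $5,943.89.
Month 6: interest $143.64; balance after payment $5,606.52.
Month 7: interest $135.49; balance after payment $5,261.00.

$5,261.00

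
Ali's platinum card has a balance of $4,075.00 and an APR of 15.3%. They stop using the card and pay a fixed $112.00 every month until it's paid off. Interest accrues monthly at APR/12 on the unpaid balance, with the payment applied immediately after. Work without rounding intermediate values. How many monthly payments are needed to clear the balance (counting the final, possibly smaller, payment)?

50 payments

Monthly rate r = 15.3%/12 = 1.275% = 0.01275.
Recurrence: B ← B·(1+r) − $112.00.
Month 1: interest $51.96; balance after payment $4,014.96.
Month 2: interest $51.19; balance after payment $3,954.15.
Closed form: n = −ln(1 − rB₀/P)/ln(1+r) = −ln(0.5361)/ln(1.01275) ≈ 49.207, so the balance reaches zero during payment 50.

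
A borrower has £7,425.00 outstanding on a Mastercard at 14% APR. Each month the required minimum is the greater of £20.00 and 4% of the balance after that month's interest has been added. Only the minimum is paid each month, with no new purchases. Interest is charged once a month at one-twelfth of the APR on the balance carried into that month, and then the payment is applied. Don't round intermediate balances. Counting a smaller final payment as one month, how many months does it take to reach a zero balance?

Monthly rate r = 14%/12 = 1.16667% = 0.0116667.
While 4% of the post-interest balance exceeds £20.00, each month B ← (B·(1+r))·(1 − 0.04), i.e. B shrinks by the factor (1+r)·0.96 = 0.9712.
This holds for months 1–93. Entering month 94 the balance is £490.23; 4% of the post-interest balance is now below £20.00, so the flat £20.00 minimum applies from here.
From month 94 a fixed £20.00 at rate r clears £490.23 in 30 more payments. Total: 93 + 30 = 123 months.

123 months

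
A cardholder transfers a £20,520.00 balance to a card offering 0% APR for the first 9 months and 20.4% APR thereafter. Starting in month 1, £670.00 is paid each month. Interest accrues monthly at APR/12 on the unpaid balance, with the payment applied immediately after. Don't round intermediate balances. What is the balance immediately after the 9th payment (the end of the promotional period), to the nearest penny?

Promo months 1–9 at r₀ = 0%/12 = 0; months 10+ at r₁ = 20.4%/12 = 0.017.
After month 9 (no interest yet): B = £20,520.00 − 9·£670.00 = £14,490.00.

£14,490.00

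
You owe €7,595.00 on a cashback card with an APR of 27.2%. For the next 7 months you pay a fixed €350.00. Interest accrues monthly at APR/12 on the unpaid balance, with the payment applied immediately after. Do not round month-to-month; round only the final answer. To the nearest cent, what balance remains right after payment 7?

Monthly rate r = 27.2%/12 = 2.26667% = 0.0226667.
Each month: B ← B·(1+r) − €350.00.
Month 1: interest €172.15; balance after payment €7,417.15.
Month 2: interest €168.12; balance after payment €7,235.28.
Month 3: interest €164.00; balance after payment €7,049.28.
Month 4: interest €159.78; balance after payment €6,859.06.
Month 5: interest €155.47; balance after payment €6,664.53.
Month 6: interest €151.06; balance after payment €6,465.59.
Month 7: interest €146.55; balance after payment €6,262.15.

€6,262.15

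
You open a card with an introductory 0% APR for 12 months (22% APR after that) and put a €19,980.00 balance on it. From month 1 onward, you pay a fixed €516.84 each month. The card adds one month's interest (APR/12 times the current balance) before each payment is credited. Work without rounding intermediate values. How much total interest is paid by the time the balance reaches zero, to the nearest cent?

Promo months 1–12 at r₀ = 0%/12 = 0; months 13+ at r₁ = 22%/12 = 0.0183333.
After month 12 (no interest yet): B = €19,980.00 − 12·€516.84 = €13,777.92.
Then at r₁ with €516.84/mo: n₂ = −ln(1 − r₁·B/P)/ln(1+r₁) ≈ 36.93 → 37 more payments.
Total paid = 48·€516.84 + €479.24 = €25,287.56; interest = €25,287.56 − €19,980.00 = €5,307.56.

€5,307.56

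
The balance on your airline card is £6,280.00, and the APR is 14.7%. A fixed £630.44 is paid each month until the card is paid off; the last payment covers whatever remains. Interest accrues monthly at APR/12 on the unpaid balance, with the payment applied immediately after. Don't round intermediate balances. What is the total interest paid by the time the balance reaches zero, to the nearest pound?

Monthly rate r = 14.7%/12 = 1.225% = 0.01225.
Payoff takes n = ⌈−ln(1 − rB₀/P)/ln(1+r)⌉ = ⌈10.688⌉ = 11 payments; the last is £434.86.
Total paid = 10·£630.44 + £434.86 = £6,739.26.
Total interest = total paid − principal = £6,739.26 − £6,280.00 = £459.26.

£459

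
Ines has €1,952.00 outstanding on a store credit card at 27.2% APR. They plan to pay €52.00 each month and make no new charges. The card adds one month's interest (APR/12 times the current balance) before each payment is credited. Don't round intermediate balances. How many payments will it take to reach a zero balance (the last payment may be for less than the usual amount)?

85 months

Monthly rate r = 27.2%/12 = 2.26667% = 0.0226667.
Recurrence: B ← B·(1+r) − €52.00.
Month 1: interest €44.25; balance after payment €1,944.25.
Month 2: interest €44.07; balance after payment €1,936.31.
Closed form: n = −ln(1 − rB₀/P)/ln(1+r) = −ln(0.14913)/ln(1.02267) ≈ 84.902, so the balance reaches zero during payment 85.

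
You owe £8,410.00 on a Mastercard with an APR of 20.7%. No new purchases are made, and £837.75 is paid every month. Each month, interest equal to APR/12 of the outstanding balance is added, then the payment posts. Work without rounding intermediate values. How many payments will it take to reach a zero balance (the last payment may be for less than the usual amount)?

Monthly rate r = 20.7%/12 = 1.725% = 0.01725.
Recurrence: B ← B·(1+r) − £837.75.
Month 1: interest £145.07; balance after payment £7,717.32.
Month 2: interest £133.12; balance after payment £7,012.70.
Closed form: n = −ln(1 − rB₀/P)/ln(1+r) = −ln(0.82683)/ln(1.01725) ≈ 11.118, so the balance reaches zero during payment 12.

12 months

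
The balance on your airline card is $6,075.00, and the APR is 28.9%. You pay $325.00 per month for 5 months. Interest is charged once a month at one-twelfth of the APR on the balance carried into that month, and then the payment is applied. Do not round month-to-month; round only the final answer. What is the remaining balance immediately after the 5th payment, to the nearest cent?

Monthly rate r = 28.9%/12 = 2.40833% = 0.0240833.
Each month: B ← B·(1+r) − $325.00.
Month 1: interest $146.31; balance after payment $5,896.31.
Month 2: interest $142.00; balance after payment $5,713.31.
Month 3: interest $137.60; balance after payment $5,525.90.
Month 4: interest $133.08; balance after payment $5,333.99.
Month 5: interest $128.46; balance after payment $5,137.45.

$5,137.45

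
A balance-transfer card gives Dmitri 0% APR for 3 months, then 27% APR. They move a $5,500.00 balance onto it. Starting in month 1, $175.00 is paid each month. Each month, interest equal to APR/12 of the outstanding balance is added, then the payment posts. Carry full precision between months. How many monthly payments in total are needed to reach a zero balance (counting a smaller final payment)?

49 months

Promo months 1–3 at r₀ = 0%/12 = 0; months 4+ at r₁ = 27%/12 = 0.0225.
After month 3 (no interest yet): B = $5,500.00 − 3·$175.00 = $4,975.00.
Then at r₁ with $175.00/mo: n₂ = −ln(1 − r₁·B/P)/ln(1+r₁) ≈ 45.87 → 46 more payments.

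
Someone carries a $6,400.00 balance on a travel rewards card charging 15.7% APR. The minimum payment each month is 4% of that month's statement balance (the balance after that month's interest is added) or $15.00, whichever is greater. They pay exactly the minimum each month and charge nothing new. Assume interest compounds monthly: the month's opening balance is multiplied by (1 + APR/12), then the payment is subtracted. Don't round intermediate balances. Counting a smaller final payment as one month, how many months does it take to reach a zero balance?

Monthly rate r = 15.7%/12 = 1.30833% = 0.0130833.
While 4% of the post-interest balance exceeds $15.00, each month B ← (B·(1+r))·(1 − 0.04), i.e. B shrinks by the factor (1+r)·0.96 = 0.97256.
This holds for months 1–103. Entering month 104 the balance is $364.39; 4% of the post-interest balance is now below $15.00, so the flat $15.00 minimum applies from here.
From month 104 a fixed $15.00 at rate r clears $364.39 in 30 more payments. Total: 103 + 30 = 133 months.

133 months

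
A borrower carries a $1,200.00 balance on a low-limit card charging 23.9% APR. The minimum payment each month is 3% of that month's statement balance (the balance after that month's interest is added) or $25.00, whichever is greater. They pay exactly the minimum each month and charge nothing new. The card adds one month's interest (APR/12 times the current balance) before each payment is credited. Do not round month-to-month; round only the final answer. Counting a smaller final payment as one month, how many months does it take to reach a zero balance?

Monthly rate r = 23.9%/12 = 1.99167% = 0.0199167.
While 3% of the post-interest balance exceeds $25.00, each month B ← (B·(1+r))·(1 − 0.03), i.e. B shrinks by the factor (1+r)·0.97 = 0.98932.
This holds for months 1–36. Entering month 37 the balance is $815.25; 3% of the post-interest balance is now below $25.00, so the flat $25.00 minimum applies from here.
From month 37 a fixed $25.00 at rate r clears $815.25 in 54 more payments. Total: 36 + 54 = 90 months.

90 months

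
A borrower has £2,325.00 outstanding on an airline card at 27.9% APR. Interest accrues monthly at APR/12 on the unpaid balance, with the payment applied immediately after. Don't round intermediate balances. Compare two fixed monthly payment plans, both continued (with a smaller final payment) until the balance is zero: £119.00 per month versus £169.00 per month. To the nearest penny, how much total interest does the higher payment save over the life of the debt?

Monthly rate r = 27.9%/12 = 2.325% = 0.02325.
At £119.00/mo: n = ⌈−ln(1 − rB₀/P)/ln(1+r)⌉ = 27 payments (last £41.85); total interest = total paid − £2,325.00 = £810.85.
At £169.00/mo: 17 payments (last £130.60); total interest £509.60.
Interest saved = £810.85 − £509.60 = £301.25.

£301.25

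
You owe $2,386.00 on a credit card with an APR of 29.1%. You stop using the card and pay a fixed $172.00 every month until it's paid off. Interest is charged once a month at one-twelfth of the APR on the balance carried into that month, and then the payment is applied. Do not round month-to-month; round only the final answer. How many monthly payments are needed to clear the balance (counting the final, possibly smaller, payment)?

Monthly rate r = 29.1%/12 = 2.425% = 0.02425.
Recurrence: B ← B·(1+r) − $172.00.
Month 1: interest $57.86; balance after payment $2,271.86.
Month 2: interest $55.09; balance after payment $2,154.95.
Closed form: n = −ln(1 − rB₀/P)/ln(1+r) = −ln(0.6636)/ln(1.02425) ≈ 17.114, so the balance reaches zero during payment 18.

18 months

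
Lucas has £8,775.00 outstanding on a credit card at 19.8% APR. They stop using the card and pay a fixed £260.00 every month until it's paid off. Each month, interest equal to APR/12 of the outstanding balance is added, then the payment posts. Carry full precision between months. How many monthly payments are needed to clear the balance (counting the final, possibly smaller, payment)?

Monthly rate r = 19.8%/12 = 1.65% = 0.0165.
Recurrence: B ← B·(1+r) − £260.00.
Month 1: interest £144.79; balance after payment £8,659.79.
Month 2: interest £142.89; balance after payment £8,542.67.
Closed form: n = −ln(1 − rB₀/P)/ln(1+r) = −ln(0.44312)/ln(1.0165) ≈ 49.733, so the balance reaches zero during payment 50.

50 months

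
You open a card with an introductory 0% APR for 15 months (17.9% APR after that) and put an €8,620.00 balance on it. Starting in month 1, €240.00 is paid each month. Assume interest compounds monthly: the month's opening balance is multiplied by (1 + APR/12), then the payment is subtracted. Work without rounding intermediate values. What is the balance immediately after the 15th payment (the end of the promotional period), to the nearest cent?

€5,020.00

Promo months 1–15 at r₀ = 0%/12 = 0; months 16+ at r₁ = 17.9%/12 = 0.0149167.
After month 15 (no interest yet): B = €8,620.00 − 15·€240.00 = €5,020.00.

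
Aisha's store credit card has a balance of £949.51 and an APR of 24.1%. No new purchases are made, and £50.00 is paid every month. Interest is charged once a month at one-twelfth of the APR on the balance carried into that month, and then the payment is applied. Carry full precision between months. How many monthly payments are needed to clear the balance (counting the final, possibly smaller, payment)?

25 months

Monthly rate r = 24.1%/12 = 2.00833% = 0.0200833.
Recurrence: B ← B·(1+r) − £50.00.
Month 1: interest £19.07; balance after payment £918.58.
Month 2: interest £18.45; balance after payment £887.03.
Closed form: n = −ln(1 − rB₀/P)/ln(1+r) = −ln(0.61861)/ln(1.02008) ≈ 24.153, so the balance reaches zero during payment 25.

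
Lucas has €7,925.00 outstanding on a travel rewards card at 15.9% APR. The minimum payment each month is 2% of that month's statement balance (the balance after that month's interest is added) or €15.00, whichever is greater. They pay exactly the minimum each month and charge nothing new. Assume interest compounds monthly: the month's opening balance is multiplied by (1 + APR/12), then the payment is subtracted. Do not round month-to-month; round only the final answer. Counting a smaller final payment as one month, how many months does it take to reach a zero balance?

418 months

Monthly rate r = 15.9%/12 = 1.325% = 0.01325.
While 2% of the post-interest balance exceeds €15.00, each month B ← (B·(1+r))·(1 − 0.02), i.e. B shrinks by the factor (1+r)·0.98 = 0.99299.
This holds for months 1–337. Entering month 338 the balance is €739.07; 2% of the post-interest balance is now below €15.00, so the flat €15.00 minimum applies from here.
From month 338 a fixed €15.00 at rate r clears €739.07 in 81 more payments. Total: 337 + 81 = 418 months.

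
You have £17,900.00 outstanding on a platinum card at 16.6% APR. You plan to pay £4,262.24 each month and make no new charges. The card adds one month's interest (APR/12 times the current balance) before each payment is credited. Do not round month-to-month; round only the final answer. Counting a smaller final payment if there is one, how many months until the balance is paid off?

5 months

Monthly rate r = 16.6%/12 = 1.38333% = 0.0138333.
Recurrence: B ← B·(1+r) − £4,262.24.
Month 1: interest £247.62; balance after payment £13,885.38.
Month 2: interest £192.08; balance after payment £9,815.22.
Month 3: interest £135.78; balance after payment £5,688.75.
Month 4: interest £78.69; balance after payment £1,505.21.
Month 5: interest £20.82; balance after payment £0.00.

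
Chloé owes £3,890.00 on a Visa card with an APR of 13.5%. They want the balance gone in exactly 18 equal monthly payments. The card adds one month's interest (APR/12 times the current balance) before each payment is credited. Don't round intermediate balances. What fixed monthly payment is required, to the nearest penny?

Monthly rate r = 13.5%/12 = 1.125% = 0.01125.
Level-payment amortization: P = B₀·r / (1 − (1+r)^(−n)) = 3890.00·0.01125 / (1 − 1.01125^(−18)).
Denominator 1 − (1+r)^(−18) = 0.182389657.
P = 43.7625 / 0.182389657 ≈ 239.94.

£239.94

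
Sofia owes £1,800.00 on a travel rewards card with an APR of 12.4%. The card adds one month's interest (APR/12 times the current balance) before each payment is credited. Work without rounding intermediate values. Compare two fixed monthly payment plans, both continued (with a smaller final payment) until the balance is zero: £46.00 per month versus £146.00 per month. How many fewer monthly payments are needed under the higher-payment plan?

Monthly rate r = 12.4%/12 = 1.03333% = 0.0103333.
At £46.00/mo: n = ⌈−ln(1 − rB₀/P)/ln(1+r)⌉ = 51 payments (last £18.33); total interest = total paid − £1,800.00 = £518.33.
At £146.00/mo: 14 payments (last £37.51); total interest £135.51.
Payments saved = 51 − 14 = 37.

37 fewer payments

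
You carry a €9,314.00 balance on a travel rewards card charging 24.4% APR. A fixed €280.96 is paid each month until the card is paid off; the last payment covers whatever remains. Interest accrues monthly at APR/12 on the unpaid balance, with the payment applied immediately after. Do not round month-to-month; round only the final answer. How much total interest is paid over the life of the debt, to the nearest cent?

€6,333.90

Monthly rate r = 24.4%/12 = 2.03333% = 0.0203333.
Payoff takes n = ⌈−ln(1 − rB₀/P)/ln(1+r)⌉ = ⌈55.692⌉ = 56 payments; the last is €195.10.
Total paid = 55·€280.96 + €195.10 = €15,647.90.
Total interest = total paid − principal = €15,647.90 − €9,314.00 = €6,333.90.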